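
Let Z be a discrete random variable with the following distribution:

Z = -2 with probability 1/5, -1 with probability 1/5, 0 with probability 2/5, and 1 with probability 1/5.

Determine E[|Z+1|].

1

E[|Z+1|] = Σ |z+1|·P(Z=z)
 = 1·1/5 + 0·1/5 + 1·2/5 + 2·1/5
 = 1/5 + 0 + 2/5 + 2/5
 = 1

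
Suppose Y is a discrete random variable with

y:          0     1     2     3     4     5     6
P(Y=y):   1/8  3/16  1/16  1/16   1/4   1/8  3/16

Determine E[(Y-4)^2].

4.875

E[(Y-4)^2] = Σ (y-4)^2·P(Y=y)
 = 16·1/8 + 9·3/16 + 4·1/16 + 1·1/16 + 0·1/4 + 1·1/8 + 4·3/16
 = 2 + 27/16 + 1/4 + 1/16 + 0 + 1/8 + 3/4
 = 39/8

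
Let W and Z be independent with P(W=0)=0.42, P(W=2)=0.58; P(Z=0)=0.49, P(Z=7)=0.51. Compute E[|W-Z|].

3.5468

E[|W-Z|] = Σ_w Σ_z |w-z| · P(W=w)P(Z=z)
 = 0·0.2058 + 7·0.2142 + 2·0.2842 + 5·0.2958
 = 0 + 1.4994 + 0.5684 + 1.479
 = 3.5468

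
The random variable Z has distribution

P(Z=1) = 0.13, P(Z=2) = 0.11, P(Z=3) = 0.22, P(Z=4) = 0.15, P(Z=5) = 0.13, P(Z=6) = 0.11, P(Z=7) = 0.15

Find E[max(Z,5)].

E[max(Z,5)] = Σ max(z,5)·P(Z=z)
 = 5·0.13 + 5·0.11 + 5·0.22 + 5·0.15 + 5·0.13 + 6·0.11 + 7·0.15
 = 0.65 + 0.55 + 1.1 + 0.75 + 0.65 + 0.66 + 1.05
 = 5.41

5.41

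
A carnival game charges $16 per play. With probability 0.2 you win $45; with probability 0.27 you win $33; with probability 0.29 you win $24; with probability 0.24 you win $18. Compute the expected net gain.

13.19

E[payout] = 45·0.2 + 33·0.27 + 24·0.29 + 18·0.24
 = 9 + 8.91 + 6.96 + 4.32
 = 29.19
Net = 29.19 - 16 = 13.19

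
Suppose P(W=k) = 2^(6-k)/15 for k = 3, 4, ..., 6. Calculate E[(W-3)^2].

1.4

E[(W-3)^2] = Σ (w-3)^2·P(W=w)
 = 0·8/15 + 1·4/15 + 4·2/15 + 9·1/15
 = 0 + 4/15 + 8/15 + 3/5
 = 7/5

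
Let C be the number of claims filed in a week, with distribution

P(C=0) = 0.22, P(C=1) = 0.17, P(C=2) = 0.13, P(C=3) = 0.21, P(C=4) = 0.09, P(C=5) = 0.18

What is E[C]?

E[C] = Σ c·P(C=c)
 = 0·0.22 + 1·0.17 + 2·0.13 + 3·0.21 + 4·0.09 + 5·0.18
 = 0 + 0.17 + 0.26 + 0.63 + 0.36 + 0.9
 = 2.32

2.32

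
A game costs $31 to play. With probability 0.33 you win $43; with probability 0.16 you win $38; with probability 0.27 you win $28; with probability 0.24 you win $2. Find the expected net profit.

E[payout] = 43·0.33 + 38·0.16 + 28·0.27 + 2·0.24
 = 14.19 + 6.08 + 7.56 + 0.48
 = 28.31
Net = 28.31 - 31 = -2.69

-2.69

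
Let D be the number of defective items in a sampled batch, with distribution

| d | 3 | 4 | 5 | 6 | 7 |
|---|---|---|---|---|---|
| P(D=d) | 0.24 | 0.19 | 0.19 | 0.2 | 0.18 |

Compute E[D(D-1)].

21.08

E[D(D-1)] = Σ d(d-1)·P(D=d)
 = 6·0.24 + 12·0.19 + 20·0.19 + 30·0.2 + 42·0.18
 = 1.44 + 2.28 + 3.8 + 6 + 7.56
 = 21.08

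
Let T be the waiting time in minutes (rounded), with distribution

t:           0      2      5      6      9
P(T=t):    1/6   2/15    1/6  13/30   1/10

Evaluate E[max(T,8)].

8.1

E[max(T,8)] = Σ max(t,8)·P(T=t)
 = 8·1/6 + 8·2/15 + 8·1/6 + 8·13/30 + 9·1/10
 = 4/3 + 16/15 + 4/3 + 52/15 + 9/10
 = 81/10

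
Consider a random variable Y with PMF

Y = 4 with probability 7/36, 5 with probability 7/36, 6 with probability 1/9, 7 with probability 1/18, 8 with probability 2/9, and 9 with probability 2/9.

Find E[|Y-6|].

E[|Y-6|] = Σ |y-6|·P(Y=y)
 = 2·7/36 + 1·7/36 + 0·1/9 + 1·1/18 + 2·2/9 + 3·2/9
 = 7/18 + 7/36 + 0 + 1/18 + 4/9 + 2/3
 = 7/4

1.75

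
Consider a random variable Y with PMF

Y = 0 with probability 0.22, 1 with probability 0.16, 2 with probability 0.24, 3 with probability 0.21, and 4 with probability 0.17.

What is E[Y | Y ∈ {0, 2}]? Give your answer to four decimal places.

1.0435

P(Y ∈ {0, 2}) = 0.22 + 0.24 = 0.46.
E[Y | Y ∈ {0, 2}] = [0·0.22 + 2·0.24] / 0.46
 = 0.48 / 0.46
 = 24/23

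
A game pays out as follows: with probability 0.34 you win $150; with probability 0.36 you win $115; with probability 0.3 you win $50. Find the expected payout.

107.4

E[payout] = 150·0.34 + 115·0.36 + 50·0.3
 = 51 + 41.4 + 15
 = 107.4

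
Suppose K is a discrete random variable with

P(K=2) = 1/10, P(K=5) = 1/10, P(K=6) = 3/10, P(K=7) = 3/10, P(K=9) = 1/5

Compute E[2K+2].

14.8

E[2K+2] = Σ (2k+2)·P(K=k)
 = 6·1/10 + 12·1/10 + 14·3/10 + 16·3/10 + 20·1/5
 = 3/5 + 6/5 + 21/5 + 24/5 + 4
 = 74/5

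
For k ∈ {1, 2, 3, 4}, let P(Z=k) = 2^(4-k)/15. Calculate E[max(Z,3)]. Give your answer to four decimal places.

3.0667

E[max(Z,3)] = Σ max(z,3)·P(Z=z)
 = 3·8/15 + 3·4/15 + 3·2/15 + 4·1/15
 = 8/5 + 4/5 + 2/5 + 4/15
 = 46/15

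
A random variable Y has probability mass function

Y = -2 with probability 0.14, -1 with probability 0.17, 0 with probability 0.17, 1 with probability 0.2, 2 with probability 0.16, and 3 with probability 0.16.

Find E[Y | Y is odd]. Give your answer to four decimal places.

P(Y is odd) = 0.17 + 0.2 + 0.16 = 0.53.
E[Y | Y is odd] = [(-1)·0.17 + 1·0.2 + 3·0.16] / 0.53
 = 0.51 / 0.53
 = 51/53

0.9623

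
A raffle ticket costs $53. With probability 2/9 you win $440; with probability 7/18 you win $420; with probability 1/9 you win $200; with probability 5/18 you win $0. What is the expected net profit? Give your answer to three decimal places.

E[payout] = 440·2/9 + 420·7/18 + 200·1/9 + 0·5/18
 = 880/9 + 490/3 + 200/9 + 0
 = 850/3
Net = 850/3 - 53 = 691/3

230.333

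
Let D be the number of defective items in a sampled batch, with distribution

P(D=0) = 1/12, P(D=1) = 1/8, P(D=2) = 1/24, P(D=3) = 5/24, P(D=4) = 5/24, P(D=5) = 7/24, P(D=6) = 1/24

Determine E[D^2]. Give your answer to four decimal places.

14.2917

E[D^2] = Σ d^2·P(D=d)
 = 0·1/12 + 1·1/8 + 4·1/24 + 9·5/24 + 16·5/24 + 25·7/24 + 36·1/24
 = 0 + 1/8 + 1/6 + 15/8 + 10/3 + 175/24 + 3/2
 = 343/24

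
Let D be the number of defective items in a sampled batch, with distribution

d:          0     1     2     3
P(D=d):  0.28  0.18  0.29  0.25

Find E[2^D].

E[2^D] = Σ 2^d·P(D=d)
 = 1·0.28 + 2·0.18 + 4·0.29 + 8·0.25
 = 0.28 + 0.36 + 1.16 + 2
 = 3.8

3.8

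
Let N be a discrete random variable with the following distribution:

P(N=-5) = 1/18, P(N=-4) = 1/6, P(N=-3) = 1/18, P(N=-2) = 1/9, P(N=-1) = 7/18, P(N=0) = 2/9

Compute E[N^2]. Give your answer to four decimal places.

5.3889

E[N^2] = Σ n^2·P(N=n)
 = 25·1/18 + 16·1/6 + 9·1/18 + 4·1/9 + 1·7/18 + 0·2/9
 = 25/18 + 8/3 + 1/2 + 4/9 + 7/18 + 0
 = 97/18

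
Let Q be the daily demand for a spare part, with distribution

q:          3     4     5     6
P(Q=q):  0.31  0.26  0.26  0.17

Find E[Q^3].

E[Q^3] = Σ q^3·P(Q=q)
 = 27·0.31 + 64·0.26 + 125·0.26 + 216·0.17
 = 8.37 + 16.64 + 32.5 + 36.72
 = 94.23

94.23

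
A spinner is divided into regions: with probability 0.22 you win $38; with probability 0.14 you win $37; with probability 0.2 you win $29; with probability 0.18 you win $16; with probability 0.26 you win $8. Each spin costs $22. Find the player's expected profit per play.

2.3

E[payout] = 38·0.22 + 37·0.14 + 29·0.2 + 16·0.18 + 8·0.26
 = 8.36 + 5.18 + 5.8 + 2.88 + 2.08
 = 24.3
Net = 24.3 - 22 = 2.3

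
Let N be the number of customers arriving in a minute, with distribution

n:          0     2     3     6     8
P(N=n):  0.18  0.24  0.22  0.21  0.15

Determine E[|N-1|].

E[|N-1|] = Σ |n-1|·P(N=n)
 = 1·0.18 + 1·0.24 + 2·0.22 + 5·0.21 + 7·0.15
 = 0.18 + 0.24 + 0.44 + 1.05 + 1.05
 = 2.96

2.96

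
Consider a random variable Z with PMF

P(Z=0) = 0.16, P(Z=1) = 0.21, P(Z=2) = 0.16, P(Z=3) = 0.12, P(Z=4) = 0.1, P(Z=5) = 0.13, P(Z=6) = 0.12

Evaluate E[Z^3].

E[Z^3] = Σ z^3·P(Z=z)
 = 0·0.16 + 1·0.21 + 8·0.16 + 27·0.12 + 64·0.1 + 125·0.13 + 216·0.12
 = 0 + 0.21 + 1.28 + 3.24 + 6.4 + 16.25 + 25.92
 = 53.3

53.3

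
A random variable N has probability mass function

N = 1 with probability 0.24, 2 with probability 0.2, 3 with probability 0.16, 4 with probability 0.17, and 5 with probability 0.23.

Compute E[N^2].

10.95

E[N^2] = Σ n^2·P(N=n)
 = 1·0.24 + 4·0.2 + 9·0.16 + 16·0.17 + 25·0.23
 = 0.24 + 0.8 + 1.44 + 2.72 + 5.75
 = 10.95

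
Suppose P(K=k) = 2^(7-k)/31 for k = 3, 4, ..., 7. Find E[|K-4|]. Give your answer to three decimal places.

0.871

E[|K-4|] = Σ |k-4|·P(K=k)
 = 1·16/31 + 0·8/31 + 1·4/31 + 2·2/31 + 3·1/31
 = 16/31 + 0 + 4/31 + 4/31 + 3/31
 = 27/31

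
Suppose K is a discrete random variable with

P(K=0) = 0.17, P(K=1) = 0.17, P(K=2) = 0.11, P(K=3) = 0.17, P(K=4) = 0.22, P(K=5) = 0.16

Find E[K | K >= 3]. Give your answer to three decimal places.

3.982

P(K >= 3) = 0.17 + 0.22 + 0.16 = 0.55.
E[K | K >= 3] = [3·0.17 + 4·0.22 + 5·0.16] / 0.55
 = 2.19 / 0.55
 = 219/55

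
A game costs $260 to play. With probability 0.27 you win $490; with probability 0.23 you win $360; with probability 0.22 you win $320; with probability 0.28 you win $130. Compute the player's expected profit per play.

E[payout] = 490·0.27 + 360·0.23 + 320·0.22 + 130·0.28
 = 132.3 + 82.8 + 70.4 + 36.4
 = 321.9
Net = 321.9 - 260 = 61.9

61.9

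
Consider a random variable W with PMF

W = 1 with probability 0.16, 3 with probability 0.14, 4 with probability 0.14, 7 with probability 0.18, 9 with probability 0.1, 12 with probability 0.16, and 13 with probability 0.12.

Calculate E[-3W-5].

-25.34

E[-3W-5] = Σ (-3w-5)·P(W=w)
 = (-8)·0.16 + (-14)·0.14 + (-17)·0.14 + (-26)·0.18 + (-32)·0.1 + (-41)·0.16 + (-44)·0.12
 = (-1.28) + (-1.96) + (-2.38) + (-4.68) + (-3.2) + (-6.56) + (-5.28)
 = -25.34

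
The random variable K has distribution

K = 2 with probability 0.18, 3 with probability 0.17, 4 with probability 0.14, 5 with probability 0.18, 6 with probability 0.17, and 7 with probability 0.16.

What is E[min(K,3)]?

E[min(K,3)] = Σ min(k,3)·P(K=k)
 = 2·0.18 + 3·0.17 + 3·0.14 + 3·0.18 + 3·0.17 + 3·0.16
 = 0.36 + 0.51 + 0.42 + 0.54 + 0.51 + 0.48
 = 2.82

2.82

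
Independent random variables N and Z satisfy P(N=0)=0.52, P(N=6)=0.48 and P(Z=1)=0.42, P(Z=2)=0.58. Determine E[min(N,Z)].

E[min(N,Z)] = Σ_n Σ_z min(n,z) · P(N=n)P(Z=z)
 = 0·0.2184 + 0·0.3016 + 1·0.2016 + 2·0.2784
 = 0 + 0 + 0.2016 + 0.5568
 = 0.7584

0.7584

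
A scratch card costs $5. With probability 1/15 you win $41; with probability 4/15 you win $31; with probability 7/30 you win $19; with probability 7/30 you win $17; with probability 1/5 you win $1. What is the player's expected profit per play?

E[payout] = 41·1/15 + 31·4/15 + 19·7/30 + 17·7/30 + 1·1/5
 = 41/15 + 124/15 + 133/30 + 119/30 + 1/5
 = 98/5
Net = 98/5 - 5 = 73/5

14.6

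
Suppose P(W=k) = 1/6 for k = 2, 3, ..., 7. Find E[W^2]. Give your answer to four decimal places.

23.1667

E[W^2] = Σ w^2·P(W=w)
 = 4·1/6 + 9·1/6 + 16·1/6 + 25·1/6 + 36·1/6 + 49·1/6
 = 2/3 + 3/2 + 8/3 + 25/6 + 6 + 49/6
 = 139/6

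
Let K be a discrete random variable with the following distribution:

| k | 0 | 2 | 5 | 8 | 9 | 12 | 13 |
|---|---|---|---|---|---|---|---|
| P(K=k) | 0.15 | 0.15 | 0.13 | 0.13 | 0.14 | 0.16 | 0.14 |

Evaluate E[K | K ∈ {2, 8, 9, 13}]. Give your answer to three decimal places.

7.893

P(K ∈ {2, 8, 9, 13}) = 0.15 + 0.13 + 0.14 + 0.14 = 0.56.
E[K | K ∈ {2, 8, 9, 13}] = [2·0.15 + 8·0.13 + 9·0.14 + 13·0.14] / 0.56
 = 4.42 / 0.56
 = 221/28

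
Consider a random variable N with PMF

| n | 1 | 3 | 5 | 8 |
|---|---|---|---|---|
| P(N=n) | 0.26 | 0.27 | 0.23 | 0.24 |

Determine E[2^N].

71.48

E[2^N] = Σ 2^n·P(N=n)
 = 2·0.26 + 8·0.27 + 32·0.23 + 256·0.24
 = 0.52 + 2.16 + 7.36 + 61.44
 = 71.48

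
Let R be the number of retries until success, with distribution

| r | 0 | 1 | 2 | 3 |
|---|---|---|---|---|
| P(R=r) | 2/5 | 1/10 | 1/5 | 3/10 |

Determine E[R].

1.4

E[R] = Σ r·P(R=r)
 = 0·2/5 + 1·1/10 + 2·1/5 + 3·3/10
 = 0 + 1/10 + 2/5 + 9/10
 = 7/5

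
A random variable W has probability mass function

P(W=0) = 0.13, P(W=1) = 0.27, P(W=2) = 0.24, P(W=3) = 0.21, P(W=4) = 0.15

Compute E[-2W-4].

E[-2W-4] = Σ (-2w-4)·P(W=w)
 = (-4)·0.13 + (-6)·0.27 + (-8)·0.24 + (-10)·0.21 + (-12)·0.15
 = (-0.52) + (-1.62) + (-1.92) + (-2.1) + (-1.8)
 = -7.96

-7.96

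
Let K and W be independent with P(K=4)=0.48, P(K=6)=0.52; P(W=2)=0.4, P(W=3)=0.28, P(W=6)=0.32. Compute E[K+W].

E[K+W] = Σ_k Σ_w (k+w) · P(K=k)P(W=w)
 = 6·0.192 + 7·0.1344 + 10·0.1536 + 8·0.208 + 9·0.1456 + 12·0.1664
 = 1.152 + 0.9408 + 1.536 + 1.664 + 1.3104 + 1.9968
 = 8.6

8.6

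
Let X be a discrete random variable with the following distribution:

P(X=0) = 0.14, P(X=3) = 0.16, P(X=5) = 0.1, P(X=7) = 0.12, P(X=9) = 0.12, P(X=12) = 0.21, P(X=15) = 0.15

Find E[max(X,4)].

8.39

E[max(X,4)] = Σ max(x,4)·P(X=x)
 = 4·0.14 + 4·0.16 + 5·0.1 + 7·0.12 + 9·0.12 + 12·0.21 + 15·0.15
 = 0.56 + 0.64 + 0.5 + 0.84 + 1.08 + 2.52 + 2.25
 = 8.39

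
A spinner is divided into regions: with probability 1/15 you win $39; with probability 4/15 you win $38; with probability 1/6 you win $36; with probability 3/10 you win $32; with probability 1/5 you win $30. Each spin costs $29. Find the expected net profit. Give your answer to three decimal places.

5.333

E[payout] = 39·1/15 + 38·4/15 + 36·1/6 + 32·3/10 + 30·1/5
 = 13/5 + 152/15 + 6 + 48/5 + 6
 = 103/3
Net = 103/3 - 29 = 16/3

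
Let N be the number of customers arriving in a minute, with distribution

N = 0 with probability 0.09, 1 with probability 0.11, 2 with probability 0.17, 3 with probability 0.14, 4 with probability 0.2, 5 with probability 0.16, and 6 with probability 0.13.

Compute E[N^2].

13.93

E[N^2] = Σ n^2·P(N=n)
 = 0·0.09 + 1·0.11 + 4·0.17 + 9·0.14 + 16·0.2 + 25·0.16 + 36·0.13
 = 0 + 0.11 + 0.68 + 1.26 + 3.2 + 4 + 4.68
 = 13.93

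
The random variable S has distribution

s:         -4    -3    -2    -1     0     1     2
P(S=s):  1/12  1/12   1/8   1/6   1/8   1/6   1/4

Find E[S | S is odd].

-0.6

P(S is odd) = 1/12 + 1/6 + 1/6 = 5/12.
E[S | S is odd] = [(-3)·1/12 + (-1)·1/6 + 1·1/6] / (5/12)
 = -1/4 / (5/12)
 = -3/5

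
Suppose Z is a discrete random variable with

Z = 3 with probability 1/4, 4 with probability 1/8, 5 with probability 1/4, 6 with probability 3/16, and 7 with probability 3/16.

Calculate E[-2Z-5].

-14.875

E[-2Z-5] = Σ (-2z-5)·P(Z=z)
 = (-11)·1/4 + (-13)·1/8 + (-15)·1/4 + (-17)·3/16 + (-19)·3/16
 = (-11/4) + (-13/8) + (-15/4) + (-51/16) + (-57/16)
 = -119/8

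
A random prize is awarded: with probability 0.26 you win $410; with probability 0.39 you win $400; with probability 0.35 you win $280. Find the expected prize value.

360.6

E[payout] = 410·0.26 + 400·0.39 + 280·0.35
 = 106.6 + 156 + 98
 = 360.6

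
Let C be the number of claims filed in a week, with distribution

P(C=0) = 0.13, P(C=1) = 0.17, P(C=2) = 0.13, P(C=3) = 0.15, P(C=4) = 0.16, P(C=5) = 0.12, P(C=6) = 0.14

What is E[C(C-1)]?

E[C(C-1)] = Σ c(c-1)·P(C=c)
 = 0·0.13 + 0·0.17 + 2·0.13 + 6·0.15 + 12·0.16 + 20·0.12 + 30·0.14
 = 0 + 0 + 0.26 + 0.9 + 1.92 + 2.4 + 4.2
 = 9.68

9.68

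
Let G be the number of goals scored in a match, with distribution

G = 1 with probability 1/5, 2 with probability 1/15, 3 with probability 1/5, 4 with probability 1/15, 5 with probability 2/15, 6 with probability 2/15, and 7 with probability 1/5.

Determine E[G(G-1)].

17.2

E[G(G-1)] = Σ g(g-1)·P(G=g)
 = 0·1/5 + 2·1/15 + 6·1/5 + 12·1/15 + 20·2/15 + 30·2/15 + 42·1/5
 = 0 + 2/15 + 6/5 + 4/5 + 8/3 + 4 + 42/5
 = 86/5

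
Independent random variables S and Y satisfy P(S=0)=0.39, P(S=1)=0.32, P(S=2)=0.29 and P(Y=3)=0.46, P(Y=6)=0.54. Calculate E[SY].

4.158

E[SY] = Σ_s Σ_y sy · P(S=s)P(Y=y)
 = 0·0.1794 + 0·0.2106 + 3·0.1472 + 6·0.1728 + 6·0.1334 + 12·0.1566
 = 0 + 0 + 0.4416 + 1.0368 + 0.8004 + 1.8792
 = 4.158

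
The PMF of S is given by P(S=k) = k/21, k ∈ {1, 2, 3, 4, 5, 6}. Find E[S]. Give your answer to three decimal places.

E[S] = Σ s·P(S=s)
 = 1·1/21 + 2·2/21 + 3·1/7 + 4·4/21 + 5·5/21 + 6·2/7
 = 1/21 + 4/21 + 3/7 + 16/21 + 25/21 + 12/7
 = 13/3

4.333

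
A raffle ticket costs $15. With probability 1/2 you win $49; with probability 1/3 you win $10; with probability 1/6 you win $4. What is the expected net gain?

E[payout] = 49·1/2 + 10·1/3 + 4·1/6
 = 49/2 + 10/3 + 2/3
 = 57/2
Net = 57/2 - 15 = 27/2

13.5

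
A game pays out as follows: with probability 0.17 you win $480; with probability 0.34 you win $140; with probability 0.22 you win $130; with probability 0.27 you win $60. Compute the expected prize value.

174

E[payout] = 480·0.17 + 140·0.34 + 130·0.22 + 60·0.27
 = 81.6 + 47.6 + 28.6 + 16.2
 = 174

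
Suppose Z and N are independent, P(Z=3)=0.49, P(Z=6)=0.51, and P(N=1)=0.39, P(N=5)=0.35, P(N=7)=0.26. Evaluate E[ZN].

17.9388

E[ZN] = Σ_z Σ_n zn · P(Z=z)P(N=n)
 = 3·0.1911 + 15·0.1715 + 21·0.1274 + 6·0.1989 + 30·0.1785 + 42·0.1326
 = 0.5733 + 2.5725 + 2.6754 + 1.1934 + 5.355 + 5.5692
 = 17.9388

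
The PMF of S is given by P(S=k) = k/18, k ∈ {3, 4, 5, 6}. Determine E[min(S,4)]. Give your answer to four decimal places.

3.8333

E[min(S,4)] = Σ min(s,4)·P(S=s)
 = 3·1/6 + 4·2/9 + 4·5/18 + 4·1/3
 = 1/2 + 8/9 + 10/9 + 4/3
 = 23/6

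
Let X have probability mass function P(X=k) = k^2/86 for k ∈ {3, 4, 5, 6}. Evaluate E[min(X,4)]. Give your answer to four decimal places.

3.8953

E[min(X,4)] = Σ min(x,4)·P(X=x)
 = 3·9/86 + 4·8/43 + 4·25/86 + 4·18/43
 = 27/86 + 32/43 + 50/43 + 72/43
 = 335/86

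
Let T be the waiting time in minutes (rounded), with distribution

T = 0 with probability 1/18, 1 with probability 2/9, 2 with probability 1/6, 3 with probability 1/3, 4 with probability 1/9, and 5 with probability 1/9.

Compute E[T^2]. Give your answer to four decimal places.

8.4444

E[T^2] = Σ t^2·P(T=t)
 = 0·1/18 + 1·2/9 + 4·1/6 + 9·1/3 + 16·1/9 + 25·1/9
 = 0 + 2/9 + 2/3 + 3 + 16/9 + 25/9
 = 76/9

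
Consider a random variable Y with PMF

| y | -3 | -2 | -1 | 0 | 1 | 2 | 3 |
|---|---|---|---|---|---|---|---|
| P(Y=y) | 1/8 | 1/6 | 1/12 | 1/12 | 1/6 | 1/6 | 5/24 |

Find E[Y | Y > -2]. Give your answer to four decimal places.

P(Y > -2) = 1/12 + 1/12 + 1/6 + 1/6 + 5/24 = 17/24.
E[Y | Y > -2] = [(-1)·1/12 + 0·1/12 + 1·1/6 + 2·1/6 + 3·5/24] / (17/24)
 = 25/24 / (17/24)
 = 25/17

1.4706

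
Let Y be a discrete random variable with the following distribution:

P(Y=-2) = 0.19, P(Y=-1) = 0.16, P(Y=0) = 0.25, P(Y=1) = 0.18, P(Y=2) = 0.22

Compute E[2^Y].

E[2^Y] = Σ 2^y·P(Y=y)
 = 0.25·0.19 + 0.5·0.16 + 1·0.25 + 2·0.18 + 4·0.22
 = 0.0475 + 0.08 + 0.25 + 0.36 + 0.88
 = 1.6175

1.6175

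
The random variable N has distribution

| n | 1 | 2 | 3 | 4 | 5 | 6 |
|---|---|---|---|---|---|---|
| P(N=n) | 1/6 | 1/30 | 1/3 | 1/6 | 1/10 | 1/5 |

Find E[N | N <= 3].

P(N <= 3) = 1/6 + 1/30 + 1/3 = 8/15.
E[N | N <= 3] = [1·1/6 + 2·1/30 + 3·1/3] / (8/15)
 = 37/30 / (8/15)
 = 37/16

2.3125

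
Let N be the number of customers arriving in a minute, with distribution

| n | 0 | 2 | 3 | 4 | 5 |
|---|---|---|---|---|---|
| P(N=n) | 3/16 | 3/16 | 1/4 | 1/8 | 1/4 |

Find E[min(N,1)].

0.8125

E[min(N,1)] = Σ min(n,1)·P(N=n)
 = 0·3/16 + 1·3/16 + 1·1/4 + 1·1/8 + 1·1/4
 = 0 + 3/16 + 1/4 + 1/8 + 1/4
 = 13/16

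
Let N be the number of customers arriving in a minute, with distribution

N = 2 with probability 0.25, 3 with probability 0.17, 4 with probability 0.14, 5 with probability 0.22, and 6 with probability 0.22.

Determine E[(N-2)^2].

6.23

E[(N-2)^2] = Σ (n-2)^2·P(N=n)
 = 0·0.25 + 1·0.17 + 4·0.14 + 9·0.22 + 16·0.22
 = 0 + 0.17 + 0.56 + 1.98 + 3.52
 = 6.23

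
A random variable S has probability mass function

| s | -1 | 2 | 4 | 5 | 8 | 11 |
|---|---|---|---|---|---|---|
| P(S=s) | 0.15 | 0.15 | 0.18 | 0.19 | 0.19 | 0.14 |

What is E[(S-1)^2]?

E[(S-1)^2] = Σ (s-1)^2·P(S=s)
 = 4·0.15 + 1·0.15 + 9·0.18 + 16·0.19 + 49·0.19 + 100·0.14
 = 0.6 + 0.15 + 1.62 + 3.04 + 9.31 + 14
 = 28.72

28.72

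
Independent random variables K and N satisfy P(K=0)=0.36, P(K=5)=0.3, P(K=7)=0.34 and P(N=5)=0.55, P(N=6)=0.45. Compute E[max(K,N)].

5.977

E[max(K,N)] = Σ_k Σ_n max(k,n) · P(K=k)P(N=n)
 = 5·0.198 + 6·0.162 + 5·0.165 + 6·0.135 + 7·0.187 + 7·0.153
 = 0.99 + 0.972 + 0.825 + 0.81 + 1.309 + 1.071
 = 5.977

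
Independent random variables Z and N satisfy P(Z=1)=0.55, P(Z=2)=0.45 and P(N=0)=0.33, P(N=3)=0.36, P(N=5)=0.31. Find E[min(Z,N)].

E[min(Z,N)] = Σ_z Σ_n min(z,n) · P(Z=z)P(N=n)
 = 0·0.1815 + 1·0.198 + 1·0.1705 + 0·0.1485 + 2·0.162 + 2·0.1395
 = 0 + 0.198 + 0.1705 + 0 + 0.324 + 0.279
 = 0.9715

0.9715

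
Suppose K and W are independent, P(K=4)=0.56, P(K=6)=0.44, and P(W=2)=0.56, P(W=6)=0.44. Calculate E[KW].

E[KW] = Σ_k Σ_w kw · P(K=k)P(W=w)
 = 8·0.3136 + 24·0.2464 + 12·0.2464 + 36·0.1936
 = 2.5088 + 5.9136 + 2.9568 + 6.9696
 = 18.3488

18.3488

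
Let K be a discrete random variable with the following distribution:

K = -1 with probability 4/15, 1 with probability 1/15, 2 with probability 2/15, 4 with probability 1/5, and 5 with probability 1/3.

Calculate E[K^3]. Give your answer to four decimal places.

55.3333

E[K^3] = Σ k^3·P(K=k)
 = (-1)·4/15 + 1·1/15 + 8·2/15 + 64·1/5 + 125·1/3
 = (-4/15) + 1/15 + 16/15 + 64/5 + 125/3
 = 166/3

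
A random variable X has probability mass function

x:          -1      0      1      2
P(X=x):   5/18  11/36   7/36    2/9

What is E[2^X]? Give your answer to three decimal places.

E[2^X] = Σ 2^x·P(X=x)
 = 1/2·5/18 + 1·11/36 + 2·7/36 + 4·2/9
 = 5/36 + 11/36 + 7/18 + 8/9
 = 31/18

1.722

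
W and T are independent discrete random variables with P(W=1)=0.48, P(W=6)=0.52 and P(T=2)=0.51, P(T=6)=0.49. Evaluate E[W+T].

E[W+T] = Σ_w Σ_t (w+t) · P(W=w)P(T=t)
 = 3·0.2448 + 7·0.2352 + 8·0.2652 + 12·0.2548
 = 0.7344 + 1.6464 + 2.1216 + 3.0576
 = 7.56

7.56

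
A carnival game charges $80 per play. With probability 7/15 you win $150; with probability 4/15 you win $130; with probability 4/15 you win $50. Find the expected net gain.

E[payout] = 150·7/15 + 130·4/15 + 50·4/15
 = 70 + 104/3 + 40/3
 = 118
Net = 118 - 80 = 38

38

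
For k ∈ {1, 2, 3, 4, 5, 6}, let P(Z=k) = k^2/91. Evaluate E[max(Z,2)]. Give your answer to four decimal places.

4.8571

E[max(Z,2)] = Σ max(z,2)·P(Z=z)
 = 2·1/91 + 2·4/91 + 3·9/91 + 4·16/91 + 5·25/91 + 6·36/91
 = 2/91 + 8/91 + 27/91 + 64/91 + 125/91 + 216/91
 = 34/7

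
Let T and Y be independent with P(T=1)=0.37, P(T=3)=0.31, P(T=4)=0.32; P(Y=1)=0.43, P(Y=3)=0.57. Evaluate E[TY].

5.5212

E[TY] = Σ_t Σ_y ty · P(T=t)P(Y=y)
 = 1·0.1591 + 3·0.2109 + 3·0.1333 + 9·0.1767 + 4·0.1376 + 12·0.1824
 = 0.1591 + 0.6327 + 0.3999 + 1.5903 + 0.5504 + 2.1888
 = 5.5212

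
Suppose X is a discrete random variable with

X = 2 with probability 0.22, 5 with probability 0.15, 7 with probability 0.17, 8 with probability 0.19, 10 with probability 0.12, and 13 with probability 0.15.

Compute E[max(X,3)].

E[max(X,3)] = Σ max(x,3)·P(X=x)
 = 3·0.22 + 5·0.15 + 7·0.17 + 8·0.19 + 10·0.12 + 13·0.15
 = 0.66 + 0.75 + 1.19 + 1.52 + 1.2 + 1.95
 = 7.27

7.27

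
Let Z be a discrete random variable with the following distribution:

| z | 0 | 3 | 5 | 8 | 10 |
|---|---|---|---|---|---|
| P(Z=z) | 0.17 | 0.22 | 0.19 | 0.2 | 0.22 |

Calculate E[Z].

5.41

E[Z] = Σ z·P(Z=z)
 = 0·0.17 + 3·0.22 + 5·0.19 + 8·0.2 + 10·0.22
 = 0 + 0.66 + 0.95 + 1.6 + 2.2
 = 5.41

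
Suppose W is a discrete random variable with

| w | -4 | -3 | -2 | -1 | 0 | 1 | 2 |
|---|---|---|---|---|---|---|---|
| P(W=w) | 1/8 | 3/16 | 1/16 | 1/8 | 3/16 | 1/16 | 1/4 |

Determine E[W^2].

5.125

E[W^2] = Σ w^2·P(W=w)
 = 16·1/8 + 9·3/16 + 4·1/16 + 1·1/8 + 0·3/16 + 1·1/16 + 4·1/4
 = 2 + 27/16 + 1/4 + 1/8 + 0 + 1/16 + 1
 = 41/8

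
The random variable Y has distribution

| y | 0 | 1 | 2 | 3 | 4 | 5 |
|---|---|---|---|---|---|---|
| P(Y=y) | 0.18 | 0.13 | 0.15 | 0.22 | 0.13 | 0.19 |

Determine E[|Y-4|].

E[|Y-4|] = Σ |y-4|·P(Y=y)
 = 4·0.18 + 3·0.13 + 2·0.15 + 1·0.22 + 0·0.13 + 1·0.19
 = 0.72 + 0.39 + 0.3 + 0.22 + 0 + 0.19
 = 1.82

1.82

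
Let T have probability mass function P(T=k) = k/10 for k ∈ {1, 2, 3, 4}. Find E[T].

E[T] = Σ t·P(T=t)
 = 1·1/10 + 2·1/5 + 3·3/10 + 4·2/5
 = 1/10 + 2/5 + 9/10 + 8/5
 = 3

3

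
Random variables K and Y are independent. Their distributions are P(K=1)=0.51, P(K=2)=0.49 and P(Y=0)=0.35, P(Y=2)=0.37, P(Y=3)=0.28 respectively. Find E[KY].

E[KY] = Σ_k Σ_y ky · P(K=k)P(Y=y)
 = 0·0.1785 + 2·0.1887 + 3·0.1428 + 0·0.1715 + 4·0.1813 + 6·0.1372
 = 0 + 0.3774 + 0.4284 + 0 + 0.7252 + 0.8232
 = 2.3542

2.3542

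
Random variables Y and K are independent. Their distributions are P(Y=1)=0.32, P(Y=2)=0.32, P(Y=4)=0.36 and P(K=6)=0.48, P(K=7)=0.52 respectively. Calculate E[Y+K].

8.92

E[Y+K] = Σ_y Σ_k (y+k) · P(Y=y)P(K=k)
 = 7·0.1536 + 8·0.1664 + 8·0.1536 + 9·0.1664 + 10·0.1728 + 11·0.1872
 = 1.0752 + 1.3312 + 1.2288 + 1.4976 + 1.728 + 2.0592
 = 8.92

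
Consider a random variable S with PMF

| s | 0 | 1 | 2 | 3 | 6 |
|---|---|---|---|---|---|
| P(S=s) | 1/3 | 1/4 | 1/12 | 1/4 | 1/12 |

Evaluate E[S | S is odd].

P(S is odd) = 1/4 + 1/4 = 1/2.
E[S | S is odd] = [1·1/4 + 3·1/4] / (1/2)
 = 1 / (1/2)
 = 2

2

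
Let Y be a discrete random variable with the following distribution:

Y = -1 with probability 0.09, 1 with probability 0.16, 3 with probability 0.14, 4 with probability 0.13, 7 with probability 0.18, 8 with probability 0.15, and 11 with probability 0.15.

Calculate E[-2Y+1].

-9.24

E[-2Y+1] = Σ (-2y+1)·P(Y=y)
 = 3·0.09 + (-1)·0.16 + (-5)·0.14 + (-7)·0.13 + (-13)·0.18 + (-15)·0.15 + (-21)·0.15
 = 0.27 + (-0.16) + (-0.7) + (-0.91) + (-2.34) + (-2.25) + (-3.15)
 = -9.24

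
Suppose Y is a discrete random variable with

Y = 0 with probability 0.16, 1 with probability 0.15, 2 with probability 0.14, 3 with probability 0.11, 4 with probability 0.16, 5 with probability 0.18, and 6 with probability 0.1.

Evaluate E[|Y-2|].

1.84

E[|Y-2|] = Σ |y-2|·P(Y=y)
 = 2·0.16 + 1·0.15 + 0·0.14 + 1·0.11 + 2·0.16 + 3·0.18 + 4·0.1
 = 0.32 + 0.15 + 0 + 0.11 + 0.32 + 0.54 + 0.4
 = 1.84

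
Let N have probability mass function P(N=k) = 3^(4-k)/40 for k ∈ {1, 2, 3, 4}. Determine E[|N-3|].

1.6

E[|N-3|] = Σ |n-3|·P(N=n)
 = 2·27/40 + 1·9/40 + 0·3/40 + 1·1/40
 = 27/20 + 9/40 + 0 + 1/40
 = 8/5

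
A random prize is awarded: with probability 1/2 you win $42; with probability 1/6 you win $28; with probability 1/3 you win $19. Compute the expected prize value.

32

E[payout] = 42·1/2 + 28·1/6 + 19·1/3
 = 21 + 14/3 + 19/3
 = 32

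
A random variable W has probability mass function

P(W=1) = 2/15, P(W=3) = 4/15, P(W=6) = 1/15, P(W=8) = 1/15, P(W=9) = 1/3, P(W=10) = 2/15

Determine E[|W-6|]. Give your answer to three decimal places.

E[|W-6|] = Σ |w-6|·P(W=w)
 = 5·2/15 + 3·4/15 + 0·1/15 + 2·1/15 + 3·1/3 + 4·2/15
 = 2/3 + 4/5 + 0 + 2/15 + 1 + 8/15
 = 47/15

3.133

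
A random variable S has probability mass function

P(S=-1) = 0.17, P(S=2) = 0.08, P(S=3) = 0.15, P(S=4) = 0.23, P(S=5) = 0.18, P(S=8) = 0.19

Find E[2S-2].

5.56

E[2S-2] = Σ (2s-2)·P(S=s)
 = (-4)·0.17 + 2·0.08 + 4·0.15 + 6·0.23 + 8·0.18 + 14·0.19
 = (-0.68) + 0.16 + 0.6 + 1.38 + 1.44 + 2.66
 = 5.56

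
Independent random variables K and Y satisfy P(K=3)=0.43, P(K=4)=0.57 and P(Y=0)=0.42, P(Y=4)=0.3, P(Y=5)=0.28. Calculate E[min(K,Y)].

E[min(K,Y)] = Σ_k Σ_y min(k,y) · P(K=k)P(Y=y)
 = 0·0.1806 + 3·0.129 + 3·0.1204 + 0·0.2394 + 4·0.171 + 4·0.1596
 = 0 + 0.387 + 0.3612 + 0 + 0.684 + 0.6384
 = 2.0706

2.0706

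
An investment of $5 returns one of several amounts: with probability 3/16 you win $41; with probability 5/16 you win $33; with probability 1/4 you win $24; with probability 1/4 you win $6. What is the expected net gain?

20.5

E[payout] = 41·3/16 + 33·5/16 + 24·1/4 + 6·1/4
 = 123/16 + 165/16 + 6 + 3/2
 = 51/2
Net = 51/2 - 5 = 41/2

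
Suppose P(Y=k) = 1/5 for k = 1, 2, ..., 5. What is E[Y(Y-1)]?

E[Y(Y-1)] = Σ y(y-1)·P(Y=y)
 = 0·1/5 + 2·1/5 + 6·1/5 + 12·1/5 + 20·1/5
 = 0 + 2/5 + 6/5 + 12/5 + 4
 = 8

8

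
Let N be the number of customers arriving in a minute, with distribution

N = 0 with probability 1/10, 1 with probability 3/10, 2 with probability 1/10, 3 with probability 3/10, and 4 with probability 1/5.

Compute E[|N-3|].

1.2

E[|N-3|] = Σ |n-3|·P(N=n)
 = 3·1/10 + 2·3/10 + 1·1/10 + 0·3/10 + 1·1/5
 = 3/10 + 3/5 + 1/10 + 0 + 1/5
 = 6/5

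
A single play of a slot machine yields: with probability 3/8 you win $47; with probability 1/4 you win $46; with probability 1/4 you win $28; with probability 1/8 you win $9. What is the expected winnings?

37.25

E[payout] = 47·3/8 + 46·1/4 + 28·1/4 + 9·1/8
 = 141/8 + 23/2 + 7 + 9/8
 = 149/4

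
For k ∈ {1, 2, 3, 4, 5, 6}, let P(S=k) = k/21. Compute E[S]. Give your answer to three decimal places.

E[S] = Σ s·P(S=s)
 = 1·1/21 + 2·2/21 + 3·1/7 + 4·4/21 + 5·5/21 + 6·2/7
 = 1/21 + 4/21 + 3/7 + 16/21 + 25/21 + 12/7
 = 13/3

4.333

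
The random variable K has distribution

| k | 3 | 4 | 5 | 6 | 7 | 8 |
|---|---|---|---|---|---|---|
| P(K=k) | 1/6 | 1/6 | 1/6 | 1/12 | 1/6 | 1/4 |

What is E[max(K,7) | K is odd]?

7

P(K is odd) = 1/6 + 1/6 + 1/6 = 1/2.
E[max(K,7) | K is odd] = [7·1/6 + 7·1/6 + 7·1/6] / (1/2)
 = 7/2 / (1/2)
 = 7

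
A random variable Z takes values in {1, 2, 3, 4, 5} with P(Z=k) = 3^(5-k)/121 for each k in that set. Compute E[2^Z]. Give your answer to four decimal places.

E[2^Z] = Σ 2^z·P(Z=z)
 = 2·81/121 + 4·27/121 + 8·9/121 + 16·3/121 + 32·1/121
 = 162/121 + 108/121 + 72/121 + 48/121 + 32/121
 = 422/121

3.4876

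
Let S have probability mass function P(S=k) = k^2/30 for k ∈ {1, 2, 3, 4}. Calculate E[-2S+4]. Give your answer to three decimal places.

-2.667

E[-2S+4] = Σ (-2s+4)·P(S=s)
 = 2·1/30 + 0·2/15 + (-2)·3/10 + (-4)·8/15
 = 1/15 + 0 + (-3/5) + (-32/15)
 = -8/3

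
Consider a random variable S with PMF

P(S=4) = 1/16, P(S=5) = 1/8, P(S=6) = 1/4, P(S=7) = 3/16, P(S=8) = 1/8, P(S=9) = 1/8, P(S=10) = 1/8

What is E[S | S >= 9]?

P(S >= 9) = 1/8 + 1/8 = 1/4.
E[S | S >= 9] = [9·1/8 + 10·1/8] / (1/4)
 = 19/8 / (1/4)
 = 19/2

9.5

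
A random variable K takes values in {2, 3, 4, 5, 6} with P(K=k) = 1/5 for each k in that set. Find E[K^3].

88

E[K^3] = Σ k^3·P(K=k)
 = 8·1/5 + 27·1/5 + 64·1/5 + 125·1/5 + 216·1/5
 = 8/5 + 27/5 + 64/5 + 25 + 216/5
 = 88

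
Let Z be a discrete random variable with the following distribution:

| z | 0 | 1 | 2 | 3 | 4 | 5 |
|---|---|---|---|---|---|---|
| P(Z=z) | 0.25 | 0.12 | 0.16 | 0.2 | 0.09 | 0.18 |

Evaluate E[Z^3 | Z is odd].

56.04

P(Z is odd) = 0.12 + 0.2 + 0.18 = 0.5.
E[Z^3 | Z is odd] = [1·0.12 + 27·0.2 + 125·0.18] / 0.5
 = 28.02 / 0.5
 = 1401/25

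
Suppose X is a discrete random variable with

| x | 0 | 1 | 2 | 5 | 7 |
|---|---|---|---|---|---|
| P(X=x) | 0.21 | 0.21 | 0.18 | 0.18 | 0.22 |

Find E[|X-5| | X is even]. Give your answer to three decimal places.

P(X is even) = 0.21 + 0.18 = 0.39.
E[|X-5| | X is even] = [5·0.21 + 3·0.18] / 0.39
 = 1.59 / 0.39
 = 53/13

4.077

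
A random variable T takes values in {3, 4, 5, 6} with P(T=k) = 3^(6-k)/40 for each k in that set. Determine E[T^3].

E[T^3] = Σ t^3·P(T=t)
 = 27·27/40 + 64·9/40 + 125·3/40 + 216·1/40
 = 729/40 + 72/5 + 75/8 + 27/5
 = 237/5

47.4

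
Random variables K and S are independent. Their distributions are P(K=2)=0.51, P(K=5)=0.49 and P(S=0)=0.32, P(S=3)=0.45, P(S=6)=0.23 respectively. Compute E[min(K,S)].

E[min(K,S)] = Σ_k Σ_s min(k,s) · P(K=k)P(S=s)
 = 0·0.1632 + 2·0.2295 + 2·0.1173 + 0·0.1568 + 3·0.2205 + 5·0.1127
 = 0 + 0.459 + 0.2346 + 0 + 0.6615 + 0.5635
 = 1.9186

1.9186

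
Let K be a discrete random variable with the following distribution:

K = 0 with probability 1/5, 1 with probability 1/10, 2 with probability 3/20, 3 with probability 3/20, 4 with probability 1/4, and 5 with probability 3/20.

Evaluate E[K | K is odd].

P(K is odd) = 1/10 + 3/20 + 3/20 = 2/5.
E[K | K is odd] = [1·1/10 + 3·3/20 + 5·3/20] / (2/5)
 = 13/10 / (2/5)
 = 13/4

3.25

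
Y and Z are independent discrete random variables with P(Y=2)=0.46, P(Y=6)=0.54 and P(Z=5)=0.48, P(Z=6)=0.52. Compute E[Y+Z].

E[Y+Z] = Σ_y Σ_z (y+z) · P(Y=y)P(Z=z)
 = 7·0.2208 + 8·0.2392 + 11·0.2592 + 12·0.2808
 = 1.5456 + 1.9136 + 2.8512 + 3.3696
 = 9.68

9.68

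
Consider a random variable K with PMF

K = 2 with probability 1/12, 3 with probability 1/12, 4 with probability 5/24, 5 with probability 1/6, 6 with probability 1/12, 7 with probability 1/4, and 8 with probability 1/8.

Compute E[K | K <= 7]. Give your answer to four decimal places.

4.9524

P(K <= 7) = 1/12 + 1/12 + 5/24 + 1/6 + 1/12 + 1/4 = 7/8.
E[K | K <= 7] = [2·1/12 + 3·1/12 + 4·5/24 + 5·1/6 + 6·1/12 + 7·1/4] / (7/8)
 = 13/3 / (7/8)
 = 104/21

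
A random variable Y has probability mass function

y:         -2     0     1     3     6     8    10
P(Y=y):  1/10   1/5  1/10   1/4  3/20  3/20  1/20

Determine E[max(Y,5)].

5.85

E[max(Y,5)] = Σ max(y,5)·P(Y=y)
 = 5·1/10 + 5·1/5 + 5·1/10 + 5·1/4 + 6·3/20 + 8·3/20 + 10·1/20
 = 1/2 + 1 + 1/2 + 5/4 + 9/10 + 6/5 + 1/2
 = 117/20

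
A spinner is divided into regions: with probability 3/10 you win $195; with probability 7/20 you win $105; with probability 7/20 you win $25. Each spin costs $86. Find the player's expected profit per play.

18

E[payout] = 195·3/10 + 105·7/20 + 25·7/20
 = 117/2 + 147/4 + 35/4
 = 104
Net = 104 - 86 = 18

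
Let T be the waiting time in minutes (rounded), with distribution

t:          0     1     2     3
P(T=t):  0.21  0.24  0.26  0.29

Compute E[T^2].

3.89

E[T^2] = Σ t^2·P(T=t)
 = 0·0.21 + 1·0.24 + 4·0.26 + 9·0.29
 = 0 + 0.24 + 1.04 + 2.61
 = 3.89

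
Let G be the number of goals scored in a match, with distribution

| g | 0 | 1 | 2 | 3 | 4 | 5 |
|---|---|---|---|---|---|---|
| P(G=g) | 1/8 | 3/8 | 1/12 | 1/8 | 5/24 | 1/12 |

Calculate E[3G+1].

E[3G+1] = Σ (3g+1)·P(G=g)
 = 1·1/8 + 4·3/8 + 7·1/12 + 10·1/8 + 13·5/24 + 16·1/12
 = 1/8 + 3/2 + 7/12 + 5/4 + 65/24 + 4/3
 = 15/2

7.5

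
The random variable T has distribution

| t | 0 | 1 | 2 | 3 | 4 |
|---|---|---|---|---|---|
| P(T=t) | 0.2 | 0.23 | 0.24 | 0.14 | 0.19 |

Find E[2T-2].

E[2T-2] = Σ (2t-2)·P(T=t)
 = (-2)·0.2 + 0·0.23 + 2·0.24 + 4·0.14 + 6·0.19
 = (-0.4) + 0 + 0.48 + 0.56 + 1.14
 = 1.78

1.78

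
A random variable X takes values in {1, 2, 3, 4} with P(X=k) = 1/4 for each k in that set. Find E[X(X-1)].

5

E[X(X-1)] = Σ x(x-1)·P(X=x)
 = 0·1/4 + 2·1/4 + 6·1/4 + 12·1/4
 = 0 + 1/2 + 3/2 + 3
 = 5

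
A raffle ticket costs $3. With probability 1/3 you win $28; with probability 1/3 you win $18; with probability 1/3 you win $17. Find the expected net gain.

E[payout] = 28·1/3 + 18·1/3 + 17·1/3
 = 28/3 + 6 + 17/3
 = 21
Net = 21 - 3 = 18

18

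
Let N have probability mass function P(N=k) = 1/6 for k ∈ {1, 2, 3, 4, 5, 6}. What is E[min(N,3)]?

E[min(N,3)] = Σ min(n,3)·P(N=n)
 = 1·1/6 + 2·1/6 + 3·1/6 + 3·1/6 + 3·1/6 + 3·1/6
 = 1/6 + 1/3 + 1/2 + 1/2 + 1/2 + 1/2
 = 5/2

2.5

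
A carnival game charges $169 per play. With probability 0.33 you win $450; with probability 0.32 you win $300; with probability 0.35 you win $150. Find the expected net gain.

E[payout] = 450·0.33 + 300·0.32 + 150·0.35
 = 148.5 + 96 + 52.5
 = 297
Net = 297 - 169 = 128

128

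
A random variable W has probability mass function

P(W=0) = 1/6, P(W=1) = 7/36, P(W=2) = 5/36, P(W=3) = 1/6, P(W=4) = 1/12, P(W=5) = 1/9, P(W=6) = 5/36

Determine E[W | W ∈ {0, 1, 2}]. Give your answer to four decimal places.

P(W ∈ {0, 1, 2}) = 1/6 + 7/36 + 5/36 = 1/2.
E[W | W ∈ {0, 1, 2}] = [0·1/6 + 1·7/36 + 2·5/36] / (1/2)
 = 17/36 / (1/2)
 = 17/18

0.9444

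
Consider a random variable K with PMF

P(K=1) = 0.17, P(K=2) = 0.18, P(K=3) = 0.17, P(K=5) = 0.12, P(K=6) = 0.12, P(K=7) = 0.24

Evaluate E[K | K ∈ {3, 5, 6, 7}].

5.4

P(K ∈ {3, 5, 6, 7}) = 0.17 + 0.12 + 0.12 + 0.24 = 0.65.
E[K | K ∈ {3, 5, 6, 7}] = [3·0.17 + 5·0.12 + 6·0.12 + 7·0.24] / 0.65
 = 3.51 / 0.65
 = 27/5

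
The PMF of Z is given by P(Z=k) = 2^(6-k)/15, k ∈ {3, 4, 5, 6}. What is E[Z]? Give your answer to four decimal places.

3.7333

E[Z] = Σ z·P(Z=z)
 = 3·8/15 + 4·4/15 + 5·2/15 + 6·1/15
 = 8/5 + 16/15 + 2/3 + 2/5
 = 56/15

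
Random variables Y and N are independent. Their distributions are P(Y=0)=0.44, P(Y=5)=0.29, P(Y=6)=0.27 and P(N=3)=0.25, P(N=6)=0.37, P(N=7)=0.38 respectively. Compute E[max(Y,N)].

E[max(Y,N)] = Σ_y Σ_n max(y,n) · P(Y=y)P(N=n)
 = 3·0.11 + 6·0.1628 + 7·0.1672 + 5·0.0725 + 6·0.1073 + 7·0.1102 + 6·0.0675 + 6·0.0999 + 7·0.1026
 = 0.33 + 0.9768 + 1.1704 + 0.3625 + 0.6438 + 0.7714 + 0.405 + 0.5994 + 0.7182
 = 5.9775

5.9775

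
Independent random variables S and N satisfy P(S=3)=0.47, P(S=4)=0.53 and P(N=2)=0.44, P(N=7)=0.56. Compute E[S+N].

8.33

E[S+N] = Σ_s Σ_n (s+n) · P(S=s)P(N=n)
 = 5·0.2068 + 10·0.2632 + 6·0.2332 + 11·0.2968
 = 1.034 + 2.632 + 1.3992 + 3.2648
 = 8.33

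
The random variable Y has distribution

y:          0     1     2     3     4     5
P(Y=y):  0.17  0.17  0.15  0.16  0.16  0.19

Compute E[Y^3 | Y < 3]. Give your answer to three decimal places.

2.796

P(Y < 3) = 0.17 + 0.17 + 0.15 = 0.49.
E[Y^3 | Y < 3] = [0·0.17 + 1·0.17 + 8·0.15] / 0.49
 = 1.37 / 0.49
 = 137/49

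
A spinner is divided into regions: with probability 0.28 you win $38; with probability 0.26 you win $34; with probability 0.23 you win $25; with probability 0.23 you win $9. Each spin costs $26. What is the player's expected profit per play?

1.3

E[payout] = 38·0.28 + 34·0.26 + 25·0.23 + 9·0.23
 = 10.64 + 8.84 + 5.75 + 2.07
 = 27.3
Net = 27.3 - 26 = 1.3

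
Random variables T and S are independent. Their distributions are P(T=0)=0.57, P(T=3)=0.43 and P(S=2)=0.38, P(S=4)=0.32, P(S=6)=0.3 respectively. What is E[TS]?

4.9536

E[TS] = Σ_t Σ_s ts · P(T=t)P(S=s)
 = 0·0.2166 + 0·0.1824 + 0·0.171 + 6·0.1634 + 12·0.1376 + 18·0.129
 = 0 + 0 + 0 + 0.9804 + 1.6512 + 2.322
 = 4.9536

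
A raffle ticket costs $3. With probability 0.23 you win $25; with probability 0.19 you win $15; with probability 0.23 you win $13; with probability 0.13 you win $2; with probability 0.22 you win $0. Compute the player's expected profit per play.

E[payout] = 25·0.23 + 15·0.19 + 13·0.23 + 2·0.13 + 0·0.22
 = 5.75 + 2.85 + 2.99 + 0.26 + 0
 = 11.85
Net = 11.85 - 3 = 8.85

8.85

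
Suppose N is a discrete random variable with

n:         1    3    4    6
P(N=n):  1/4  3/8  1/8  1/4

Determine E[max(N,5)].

5.25

E[max(N,5)] = Σ max(n,5)·P(N=n)
 = 5·1/4 + 5·3/8 + 5·1/8 + 6·1/4
 = 5/4 + 15/8 + 5/8 + 3/2
 = 21/4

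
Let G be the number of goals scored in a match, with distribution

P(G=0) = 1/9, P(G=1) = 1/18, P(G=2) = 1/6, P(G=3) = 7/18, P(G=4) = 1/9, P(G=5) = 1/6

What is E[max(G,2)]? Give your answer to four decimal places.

E[max(G,2)] = Σ max(g,2)·P(G=g)
 = 2·1/9 + 2·1/18 + 2·1/6 + 3·7/18 + 4·1/9 + 5·1/6
 = 2/9 + 1/9 + 1/3 + 7/6 + 4/9 + 5/6
 = 28/9

3.1111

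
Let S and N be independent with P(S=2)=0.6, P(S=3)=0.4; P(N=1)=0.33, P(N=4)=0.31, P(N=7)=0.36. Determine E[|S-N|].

2.614

E[|S-N|] = Σ_s Σ_n |s-n| · P(S=s)P(N=n)
 = 1·0.198 + 2·0.186 + 5·0.216 + 2·0.132 + 1·0.124 + 4·0.144
 = 0.198 + 0.372 + 1.08 + 0.264 + 0.124 + 0.576
 = 2.614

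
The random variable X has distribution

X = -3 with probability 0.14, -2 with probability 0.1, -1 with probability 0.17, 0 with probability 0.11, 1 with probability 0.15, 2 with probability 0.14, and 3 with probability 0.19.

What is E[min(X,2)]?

0.02

E[min(X,2)] = Σ min(x,2)·P(X=x)
 = (-3)·0.14 + (-2)·0.1 + (-1)·0.17 + 0·0.11 + 1·0.15 + 2·0.14 + 2·0.19
 = (-0.42) + (-0.2) + (-0.17) + 0 + 0.15 + 0.28 + 0.38
 = 0.02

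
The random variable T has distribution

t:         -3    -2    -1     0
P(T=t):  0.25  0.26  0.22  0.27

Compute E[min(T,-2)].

-2.25

E[min(T,-2)] = Σ min(t,-2)·P(T=t)
 = (-3)·0.25 + (-2)·0.26 + (-2)·0.22 + (-2)·0.27
 = (-0.75) + (-0.52) + (-0.44) + (-0.54)
 = -2.25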